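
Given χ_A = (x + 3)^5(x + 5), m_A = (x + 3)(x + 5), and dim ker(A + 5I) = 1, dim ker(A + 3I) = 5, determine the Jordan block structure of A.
λ = -5: algebraic multiplicity 1 (exponent in χ_A), largest block size 1 (exponent in m_A), 1 block (geometric multiplicity). This forces block sizes [1].
λ = -3: algebraic multiplicity 5 (exponent in χ_A), largest block size 1 (exponent in m_A), 5 blocks (geometric multiplicity). These force block sizes [1, 1, 1, 1, 1].

Jordan blocks: (-5, 1), (-3, 1), (-3, 1), (-3, 1), (-3, 1), (-3, 1)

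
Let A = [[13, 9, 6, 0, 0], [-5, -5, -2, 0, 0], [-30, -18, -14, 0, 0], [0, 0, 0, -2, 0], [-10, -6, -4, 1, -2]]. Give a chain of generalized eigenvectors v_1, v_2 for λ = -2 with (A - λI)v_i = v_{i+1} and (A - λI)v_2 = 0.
v_1 = [[-4, 1, 8, 0, 2]]^T, v_2 = [[-3, 1, 6, 0, 2]]^T

We seek v_1 ∈ ker((A + 2I)^2) \ ker(A + 2I), then set v_{i+1} = (A + 2I) v_i.

One such chain is v_1 = [[-4, 1, 8, 0, 2]]^T, v_2 = [[-3, 1, 6, 0, 2]]^T. Check: (A + 2I) v_2 = [[0, 0, 0, 0, 0]]^T = 0.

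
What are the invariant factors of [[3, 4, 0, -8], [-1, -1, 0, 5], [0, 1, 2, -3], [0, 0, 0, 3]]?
(x - 3)(x - 2)(x - 1)^2

The Jordan structure of A has elementary divisors (x - 1)^2, (x - 2), (x - 3). Arranging the block sizes at each eigenvalue in decreasing order and taking row products gives the invariant factors.

Invariant factors (smallest first, each dividing the next): (x - 3)(x - 2)(x - 1)^2.

Check: the last factor (x - 3)(x - 2)(x - 1)^2 is the minimal polynomial, and the product (x - 3)(x - 2)(x - 1)^2 is the characteristic polynomial.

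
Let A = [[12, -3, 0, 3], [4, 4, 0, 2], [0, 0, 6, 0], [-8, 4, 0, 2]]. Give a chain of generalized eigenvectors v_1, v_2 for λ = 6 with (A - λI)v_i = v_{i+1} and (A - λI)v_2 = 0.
We seek v_1 ∈ ker((A - 6I)^2) \ ker(A - 6I), then set v_{i+1} = (A - 6I) v_i.

One such chain is v_1 = [[-2, -1, 2, 2]]^T, v_2 = [[-3, -2, 0, 4]]^T. Check: (A - 6I) v_2 = [[0, 0, 0, 0]]^T = 0.

v_1 = [[-2, -1, 2, 2]]^T, v_2 = [[-3, -2, 0, 4]]^T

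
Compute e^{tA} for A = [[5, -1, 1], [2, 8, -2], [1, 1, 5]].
e^{tA} = [[(1 - t)*e^{6*t}, -t*e^{6*t}, t*e^{6*t}], [2*t*e^{6*t}, (2*t + 1)*e^{6*t}, -2*t*e^{6*t}], [t*e^{6*t}, t*e^{6*t}, (1 - t)*e^{6*t}]]

A has Jordan form J = [[6, 1, 0], [0, 6, 0], [0, 0, 6]] with A = PJP^{-1}, so e^{tA} = P e^{tJ} P^{-1}.

For a Jordan block J_k(λ), e^{tJ_k(λ)} = e^{λt} · (I + tN + t^2 N^2/2! + ... + t^{k-1} N^{k-1}/(k-1)!) where N is the nilpotent superdiagonal part.

Assembling the blocks and conjugating back gives the entries of e^{tA} as shown above.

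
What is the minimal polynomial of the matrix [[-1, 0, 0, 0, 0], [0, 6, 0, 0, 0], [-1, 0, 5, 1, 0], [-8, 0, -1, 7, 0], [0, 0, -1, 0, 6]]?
m_A(x) = (x - 6)^3(x + 1)

The characteristic polynomial factors as (x - 6)^4(x + 1). The minimal polynomial is ∏(x - λ)^{k_λ} where k_λ is the size of the largest Jordan block at λ.

For λ = -1: rank(A + I) = 4, and the largest Jordan block has size 1 (the smallest k with rank((A + I)^k) = rank((A + I)^(k+1))).
For λ = 6: rank(A - 6I) = 3, and the largest Jordan block has size 3 (the smallest k with rank((A - 6I)^k) = rank((A - 6I)^(k+1))).

So m_A(x) = (x - 6)^3(x + 1).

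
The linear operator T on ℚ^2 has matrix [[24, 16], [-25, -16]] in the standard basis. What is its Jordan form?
The characteristic polynomial is det(xI - A) = (x - 4)^2, so the eigenvalues are 4 (algebraic multiplicity 2).

For λ = 4: rank(A - 4I) = 1, rank((A - 4I)^2) = 0. The eigenspace has dimension 2 - 1 = 1, so there is 1 Jordan block; the rank sequence gives block sizes [2].

Assembling the blocks gives the Jordan form J above.

J = [[4, 1], [0, 4]]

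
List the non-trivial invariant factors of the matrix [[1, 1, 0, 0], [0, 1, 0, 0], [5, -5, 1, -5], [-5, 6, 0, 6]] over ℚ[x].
x - 1, (x - 6)(x - 1)^2

The Jordan structure of A has elementary divisors (x - 1)^2, (x - 1), (x - 6). Arranging the block sizes at each eigenvalue in decreasing order and taking row products gives the invariant factors.

Invariant factors (smallest first, each dividing the next): x - 1, (x - 6)(x - 1)^2.

Check: the last factor (x - 6)(x - 1)^2 is the minimal polynomial, and the product (x - 6)(x - 1)^3 is the characteristic polynomial.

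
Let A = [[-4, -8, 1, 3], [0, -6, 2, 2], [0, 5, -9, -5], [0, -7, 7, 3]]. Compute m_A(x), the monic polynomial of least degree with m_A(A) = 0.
m_A(x) = (x + 4)^2

The characteristic polynomial factors as (x + 4)^4. The minimal polynomial is ∏(x - λ)^{k_λ} where k_λ is the size of the largest Jordan block at λ.

For λ = -4: rank(A + 4I) = 2, and the largest Jordan block has size 2 (the smallest k with rank((A + 4I)^k) = rank((A + 4I)^(k+1))).

So m_A(x) = (x + 4)^2.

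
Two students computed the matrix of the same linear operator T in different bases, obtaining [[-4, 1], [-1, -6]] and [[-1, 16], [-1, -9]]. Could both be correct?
Two matrices over a field are similar if and only if they have the same invariant factors.

Both A and B have characteristic polynomial (x + 5)^2 and minimal polynomial (x + 5)^2. Computing further, both have invariant factors (x + 5)^2. Hence A and B are similar.

Yes.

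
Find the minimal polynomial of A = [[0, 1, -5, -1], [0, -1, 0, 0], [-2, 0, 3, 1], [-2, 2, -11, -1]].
m_A(x) = (x - 2)^2(x + 1)(x + 2)

The characteristic polynomial factors as (x - 2)^2(x + 1)(x + 2). The minimal polynomial is ∏(x - λ)^{k_λ} where k_λ is the size of the largest Jordan block at λ.

For λ = -2: rank(A + 2I) = 3, and the largest Jordan block has size 1 (the smallest k with rank((A + 2I)^k) = rank((A + 2I)^(k+1))).
For λ = -1: rank(A + I) = 3, and the largest Jordan block has size 1 (the smallest k with rank((A + I)^k) = rank((A + I)^(k+1))).
For λ = 2: rank(A - 2I) = 3, and the largest Jordan block has size 2 (the smallest k with rank((A - 2I)^k) = rank((A - 2I)^(k+1))).

So m_A(x) = (x - 2)^2(x + 1)(x + 2).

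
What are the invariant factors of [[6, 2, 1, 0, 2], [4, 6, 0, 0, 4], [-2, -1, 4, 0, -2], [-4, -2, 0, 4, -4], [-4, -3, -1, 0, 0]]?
x - 4, x - 4, (x - 4)^3

The Jordan structure of A has elementary divisors (x - 4)^3, (x - 4), (x - 4). Arranging the block sizes at each eigenvalue in decreasing order and taking row products gives the invariant factors.

Invariant factors (smallest first, each dividing the next): x - 4, x - 4, (x - 4)^3.

Check: the last factor (x - 4)^3 is the minimal polynomial, and the product (x - 4)^5 is the characteristic polynomial.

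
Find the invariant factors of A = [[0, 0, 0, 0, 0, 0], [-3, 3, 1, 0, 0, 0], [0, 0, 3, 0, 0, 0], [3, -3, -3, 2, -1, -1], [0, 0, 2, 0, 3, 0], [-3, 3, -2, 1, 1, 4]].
x - 3, (x - 3)^2, x(x - 3)^2

The Jordan structure of A has elementary divisors x, (x - 3)^2, (x - 3)^2, (x - 3). Arranging the block sizes at each eigenvalue in decreasing order and taking row products gives the invariant factors.

Invariant factors (smallest first, each dividing the next): x - 3, (x - 3)^2, x(x - 3)^2.

Check: the last factor x(x - 3)^2 is the minimal polynomial, and the product x(x - 3)^5 is the characteristic polynomial.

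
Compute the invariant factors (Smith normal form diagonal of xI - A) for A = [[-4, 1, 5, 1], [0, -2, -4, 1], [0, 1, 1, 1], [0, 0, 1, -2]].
The Jordan structure of A has elementary divisors (x + 4), (x + 1)^3. Arranging the block sizes at each eigenvalue in decreasing order and taking row products gives the invariant factors.

Invariant factors (smallest first, each dividing the next): (x + 1)^3(x + 4).

Check: the last factor (x + 1)^3(x + 4) is the minimal polynomial, and the product (x + 1)^3(x + 4) is the characteristic polynomial.

(x + 1)^3(x + 4)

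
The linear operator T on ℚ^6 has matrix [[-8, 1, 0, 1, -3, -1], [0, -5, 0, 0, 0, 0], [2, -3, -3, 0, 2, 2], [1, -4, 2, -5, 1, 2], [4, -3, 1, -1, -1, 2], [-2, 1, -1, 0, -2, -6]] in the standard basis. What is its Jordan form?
J = [[-5, 1, 0, 0, 0, 0], [0, -5, 1, 0, 0, 0], [0, 0, -5, 0, 0, 0], [0, 0, 0, -5, 0, 0], [0, 0, 0, 0, -4, 1], [0, 0, 0, 0, 0, -4]]

The characteristic polynomial is det(xI - A) = (x + 4)^2(x + 5)^4, so the eigenvalues are -5 (algebraic multiplicity 4), -4 (algebraic multiplicity 2).

For λ = -5: rank(A + 5I) = 4, rank((A + 5I)^2) = 3, rank((A + 5I)^3) = 2. The eigenspace has dimension 6 - 4 = 2, so there are 2 Jordan blocks; the rank sequence gives block sizes [3, 1].

For λ = -4: rank(A + 4I) = 5, rank((A + 4I)^2) = 4. The eigenspace has dimension 6 - 5 = 1, so there is 1 Jordan block; the rank sequence gives block sizes [2].

Assembling the blocks gives the Jordan form J above.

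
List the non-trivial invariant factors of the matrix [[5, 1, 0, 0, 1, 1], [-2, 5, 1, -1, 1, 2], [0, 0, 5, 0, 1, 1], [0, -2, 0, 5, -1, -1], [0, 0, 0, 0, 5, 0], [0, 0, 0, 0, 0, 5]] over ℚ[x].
x - 5, (x - 5)^2, (x - 5)^3

The Jordan structure of A has elementary divisors (x - 5)^3, (x - 5)^2, (x - 5). Arranging the block sizes at each eigenvalue in decreasing order and taking row products gives the invariant factors.

Invariant factors (smallest first, each dividing the next): x - 5, (x - 5)^2, (x - 5)^3.

Check: the last factor (x - 5)^3 is the minimal polynomial, and the product (x - 5)^6 is the characteristic polynomial.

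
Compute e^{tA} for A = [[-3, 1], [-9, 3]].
A has Jordan form J = [[0, 1], [0, 0]] with A = PJP^{-1}, so e^{tA} = P e^{tJ} P^{-1}.

For a Jordan block J_k(λ), e^{tJ_k(λ)} = e^{λt} · (I + tN + t^2 N^2/2! + ... + t^{k-1} N^{k-1}/(k-1)!) where N is the nilpotent superdiagonal part.

Assembling the blocks and conjugating back gives the entries of e^{tA} as shown above.

e^{tA} = [[1 - 3*t, t], [-9*t, 3*t + 1]]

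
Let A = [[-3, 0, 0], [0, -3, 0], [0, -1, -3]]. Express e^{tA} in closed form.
A has Jordan form J = [[-3, 1, 0], [0, -3, 0], [0, 0, -3]] with A = PJP^{-1}, so e^{tA} = P e^{tJ} P^{-1}.

For a Jordan block J_k(λ), e^{tJ_k(λ)} = e^{λt} · (I + tN + t^2 N^2/2! + ... + t^{k-1} N^{k-1}/(k-1)!) where N is the nilpotent superdiagonal part.

Assembling the blocks and conjugating back gives the entries of e^{tA} as shown above.

e^{tA} = [[e^{-3*t}, 0, 0], [0, e^{-3*t}, 0], [0, -t*e^{-3*t}, e^{-3*t}]]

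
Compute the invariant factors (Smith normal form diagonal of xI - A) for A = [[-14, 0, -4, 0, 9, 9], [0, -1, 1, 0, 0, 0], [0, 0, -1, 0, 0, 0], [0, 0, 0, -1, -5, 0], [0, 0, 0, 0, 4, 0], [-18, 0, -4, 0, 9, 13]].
(x - 4)(x + 1), (x - 4)(x + 1)^2(x + 5)

The Jordan structure of A has elementary divisors (x + 5), (x + 1)^2, (x + 1), (x - 4), (x - 4). Arranging the block sizes at each eigenvalue in decreasing order and taking row products gives the invariant factors.

Invariant factors (smallest first, each dividing the next): (x - 4)(x + 1), (x - 4)(x + 1)^2(x + 5).

Check: the last factor (x - 4)(x + 1)^2(x + 5) is the minimal polynomial, and the product (x - 4)^2(x + 1)^3(x + 5) is the characteristic polynomial.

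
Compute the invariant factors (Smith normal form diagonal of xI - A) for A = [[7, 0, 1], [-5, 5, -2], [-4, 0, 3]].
(x - 5)^3

The Jordan structure of A has elementary divisors (x - 5)^3. Arranging the block sizes at each eigenvalue in decreasing order and taking row products gives the invariant factors.

Invariant factors (smallest first, each dividing the next): (x - 5)^3.

Check: the last factor (x - 5)^3 is the minimal polynomial, and the product (x - 5)^3 is the characteristic polynomial.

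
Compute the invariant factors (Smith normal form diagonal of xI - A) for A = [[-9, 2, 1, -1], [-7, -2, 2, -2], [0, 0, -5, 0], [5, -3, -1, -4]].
x + 5, (x + 5)^3

The Jordan structure of A has elementary divisors (x + 5)^3, (x + 5). Arranging the block sizes at each eigenvalue in decreasing order and taking row products gives the invariant factors.

Invariant factors (smallest first, each dividing the next): x + 5, (x + 5)^3.

Check: the last factor (x + 5)^3 is the minimal polynomial, and the product (x + 5)^4 is the characteristic polynomial.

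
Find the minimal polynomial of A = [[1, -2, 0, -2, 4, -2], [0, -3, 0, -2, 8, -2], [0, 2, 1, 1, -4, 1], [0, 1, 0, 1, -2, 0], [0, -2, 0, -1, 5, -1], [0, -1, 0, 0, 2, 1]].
m_A(x) = (x - 1)^2

The characteristic polynomial factors as (x - 1)^6. The minimal polynomial is ∏(x - λ)^{k_λ} where k_λ is the size of the largest Jordan block at λ.

For λ = 1: rank(A - I) = 2, and the largest Jordan block has size 2 (the smallest k with rank((A - I)^k) = rank((A - I)^(k+1))).

So m_A(x) = (x - 1)^2.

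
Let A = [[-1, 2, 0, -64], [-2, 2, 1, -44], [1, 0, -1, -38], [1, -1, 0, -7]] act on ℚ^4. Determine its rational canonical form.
R = [[0, 0, 0, -18], [1, 0, 0, -33], [0, 1, 0, -21], [0, 0, 1, -7]]

The invariant factors of A (the non-unit diagonal entries of the Smith normal form of xI - A over ℚ[x]) are (x + 1)(x + 3)(x^2 + 3x + 6), each dividing the next. The characteristic polynomial is their product, (x + 1)(x + 3)(x^2 + 3x + 6).

The rational canonical form is the block-diagonal matrix of companion matrices C(f_i):
R = [[0, 0, 0, -18], [1, 0, 0, -33], [0, 1, 0, -21], [0, 0, 1, -7]].

Note the characteristic polynomial does not split into linear factors over ℚ, so A has no Jordan form over ℚ; the rational canonical form exists over any field.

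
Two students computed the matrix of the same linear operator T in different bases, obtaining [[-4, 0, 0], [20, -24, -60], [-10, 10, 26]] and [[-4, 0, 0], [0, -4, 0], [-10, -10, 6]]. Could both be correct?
Yes.

Two matrices over a field are similar if and only if they have the same invariant factors.

Both A and B have characteristic polynomial (x - 6)(x + 4)^2 and minimal polynomial (x - 6)(x + 4). Computing further, both have invariant factors x + 4, (x - 6)(x + 4). Hence A and B are similar.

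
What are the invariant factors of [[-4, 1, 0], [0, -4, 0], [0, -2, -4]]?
x + 4, (x + 4)^2

The Jordan structure of A has elementary divisors (x + 4)^2, (x + 4). Arranging the block sizes at each eigenvalue in decreasing order and taking row products gives the invariant factors.

Invariant factors (smallest first, each dividing the next): x + 4, (x + 4)^2.

Check: the last factor (x + 4)^2 is the minimal polynomial, and the product (x + 4)^3 is the characteristic polynomial.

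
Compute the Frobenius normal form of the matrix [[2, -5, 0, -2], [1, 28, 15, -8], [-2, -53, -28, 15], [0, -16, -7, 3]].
R = [[0, 0, 0, 5], [1, 0, 0, -6], [0, 1, 0, 1], [0, 0, 1, 5]]

The invariant factors of A (the non-unit diagonal entries of the Smith normal form of xI - A over ℚ[x]) are (x - 5)(x^3 - x + 1), each dividing the next. The characteristic polynomial is their product, (x - 5)(x^3 - x + 1).

The rational canonical form is the block-diagonal matrix of companion matrices C(f_i):
R = [[0, 0, 0, 5], [1, 0, 0, -6], [0, 1, 0, 1], [0, 0, 1, 5]].

Note the characteristic polynomial does not split into linear factors over ℚ, so A has no Jordan form over ℚ; the rational canonical form exists over any field.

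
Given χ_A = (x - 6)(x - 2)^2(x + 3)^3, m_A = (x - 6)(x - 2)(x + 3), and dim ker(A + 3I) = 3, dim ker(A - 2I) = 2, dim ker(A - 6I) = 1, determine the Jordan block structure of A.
Jordan blocks: (-3, 1), (-3, 1), (-3, 1), (2, 1), (2, 1), (6, 1)

λ = -3: algebraic multiplicity 3 (exponent in χ_A), largest block size 1 (exponent in m_A), 3 blocks (geometric multiplicity). These force block sizes [1, 1, 1].
λ = 2: algebraic multiplicity 2 (exponent in χ_A), largest block size 1 (exponent in m_A), 2 blocks (geometric multiplicity). These force block sizes [1, 1].
λ = 6: algebraic multiplicity 1 (exponent in χ_A), largest block size 1 (exponent in m_A), 1 block (geometric multiplicity). This forces block sizes [1].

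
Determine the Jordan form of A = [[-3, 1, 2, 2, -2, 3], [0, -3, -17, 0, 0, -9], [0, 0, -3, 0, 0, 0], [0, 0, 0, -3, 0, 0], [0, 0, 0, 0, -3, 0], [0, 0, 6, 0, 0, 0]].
J = [[-3, 1, 0, 0, 0, 0], [0, -3, 1, 0, 0, 0], [0, 0, -3, 0, 0, 0], [0, 0, 0, -3, 0, 0], [0, 0, 0, 0, -3, 0], [0, 0, 0, 0, 0, 0]]

The characteristic polynomial is det(xI - A) = x(x + 3)^5, so the eigenvalues are -3 (algebraic multiplicity 5), 0 (algebraic multiplicity 1).

For λ = -3: rank(A + 3I) = 3, rank((A + 3I)^2) = 2, rank((A + 3I)^3) = 1. The eigenspace has dimension 6 - 3 = 3, so there are 3 Jordan blocks; the rank sequence gives block sizes [3, 1, 1].

For λ = 0: algebraic multiplicity 1 gives one 1×1 block.

Assembling the blocks gives the Jordan form J above.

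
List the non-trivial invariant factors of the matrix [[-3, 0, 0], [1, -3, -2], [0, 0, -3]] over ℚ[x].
The Jordan structure of A has elementary divisors (x + 3)^2, (x + 3). Arranging the block sizes at each eigenvalue in decreasing order and taking row products gives the invariant factors.

Invariant factors (smallest first, each dividing the next): x + 3, (x + 3)^2.

Check: the last factor (x + 3)^2 is the minimal polynomial, and the product (x + 3)^3 is the characteristic polynomial.

x + 3, (x + 3)^2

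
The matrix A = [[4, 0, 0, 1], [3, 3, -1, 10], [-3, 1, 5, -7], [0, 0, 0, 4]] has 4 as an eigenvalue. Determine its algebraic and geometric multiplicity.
algebraic multiplicity 4, geometric multiplicity 2

The characteristic polynomial is (x - 4)^4, so the factor x - 4 appears with exponent 4: the algebraic multiplicity is 4.

rank(A - 4I) = 2, so the eigenspace has dimension 4 - 2 = 2: the geometric multiplicity is 2.

Since 2 < 4, A is not diagonalizable.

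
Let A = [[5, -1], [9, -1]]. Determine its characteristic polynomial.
xI - A = [[x - 5, 1], [-9, x + 1]].

Expanding det(xI - A) along the first row:
det(xI - A) = + (x - 5)·det([[x + 1]]) - (1)·det([[-9]]).

Evaluating gives χ_A(x) = x^2 - 4x + 4 = (x - 2)^2.

χ_A(x) = (x - 2)^2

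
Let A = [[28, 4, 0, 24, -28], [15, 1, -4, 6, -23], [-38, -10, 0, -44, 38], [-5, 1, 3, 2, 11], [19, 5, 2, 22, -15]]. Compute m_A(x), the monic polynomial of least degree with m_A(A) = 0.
The characteristic polynomial factors as x(x - 4)^4. The minimal polynomial is ∏(x - λ)^{k_λ} where k_λ is the size of the largest Jordan block at λ.

For λ = 0: rank(A) = 4, and the largest Jordan block has size 1 (the smallest k with rank(A^k) = rank(A^(k+1))).
For λ = 4: rank(A - 4I) = 3, and the largest Jordan block has size 2 (the smallest k with rank((A - 4I)^k) = rank((A - 4I)^(k+1))).

So m_A(x) = x(x - 4)^2.

m_A(x) = x(x - 4)^2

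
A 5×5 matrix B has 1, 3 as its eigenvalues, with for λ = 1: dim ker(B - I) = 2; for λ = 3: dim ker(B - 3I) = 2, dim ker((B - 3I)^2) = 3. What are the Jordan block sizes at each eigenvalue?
Jordan blocks: (1, 1), (1, 1), (3, 2), (3, 1)

λ = 1: successive nullity increments [2] count blocks of size ≥ k; block sizes are [1, 1].
λ = 3: successive nullity increments [2, 1] count blocks of size ≥ k; block sizes are [2, 1].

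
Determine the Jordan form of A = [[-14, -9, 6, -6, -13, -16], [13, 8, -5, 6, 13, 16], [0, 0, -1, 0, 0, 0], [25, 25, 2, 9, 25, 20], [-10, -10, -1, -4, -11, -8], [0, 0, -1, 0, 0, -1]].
J = [[-5, 0, 0, 0, 0, 0], [0, -1, 1, 0, 0, 0], [0, 0, -1, 0, 0, 0], [0, 0, 0, -1, 1, 0], [0, 0, 0, 0, -1, 0], [0, 0, 0, 0, 0, -1]]

The characteristic polynomial is det(xI - A) = (x + 1)^5(x + 5), so the eigenvalues are -5 (algebraic multiplicity 1), -1 (algebraic multiplicity 5).

For λ = -5: algebraic multiplicity 1 gives one 1×1 block.

For λ = -1: rank(A + I) = 3, rank((A + I)^2) = 1. The eigenspace has dimension 6 - 3 = 3, so there are 3 Jordan blocks; the rank sequence gives block sizes [2, 2, 1].

Assembling the blocks gives the Jordan form J above.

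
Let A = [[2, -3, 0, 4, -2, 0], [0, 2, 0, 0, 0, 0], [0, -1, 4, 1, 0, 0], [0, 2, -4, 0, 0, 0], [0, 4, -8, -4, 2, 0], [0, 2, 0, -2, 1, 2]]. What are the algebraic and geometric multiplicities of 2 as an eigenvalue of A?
algebraic multiplicity 6, geometric multiplicity 3

The characteristic polynomial is (x - 2)^6, so the factor x - 2 appears with exponent 6: the algebraic multiplicity is 6.

rank(A - 2I) = 3, so the eigenspace has dimension 6 - 3 = 3: the geometric multiplicity is 3.

Since 3 < 6, A is not diagonalizable.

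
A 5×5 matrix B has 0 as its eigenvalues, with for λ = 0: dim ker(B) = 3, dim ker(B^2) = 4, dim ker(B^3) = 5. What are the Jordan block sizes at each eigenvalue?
Jordan blocks: (0, 3), (0, 1), (0, 1)

λ = 0: successive nullity increments [3, 1, 1] count blocks of size ≥ k; block sizes are [3, 1, 1].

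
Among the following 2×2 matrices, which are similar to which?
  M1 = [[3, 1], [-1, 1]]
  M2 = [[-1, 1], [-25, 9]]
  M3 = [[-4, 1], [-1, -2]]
Characteristic polynomials: χ_{M1} = (x - 2)^2, χ_{M2} = (x - 4)^2, χ_{M3} = (x + 3)^2.

{M1}: invariant factors (x - 2)^2.

{M2}: invariant factors (x - 4)^2.

{M3}: invariant factors (x + 3)^2.

Matrices are similar if and only if their invariant-factor lists agree; the partition into similarity classes is {M1}, {M2}, {M3}.

3 classes: {M1}, {M2}, {M3}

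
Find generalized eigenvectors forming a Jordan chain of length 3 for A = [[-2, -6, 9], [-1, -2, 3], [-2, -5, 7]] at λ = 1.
v_1 = [[2, 0, 1]]^T, v_2 = [[3, 1, 2]]^T, v_3 = [[3, 0, 1]]^T

We seek v_1 ∈ ker((A - I)^3) \ ker((A - I)^2), then set v_{i+1} = (A - I) v_i.

One such chain is v_1 = [[2, 0, 1]]^T, v_2 = [[3, 1, 2]]^T, v_3 = [[3, 0, 1]]^T. Check: (A - I) v_3 = [[0, 0, 0]]^T = 0.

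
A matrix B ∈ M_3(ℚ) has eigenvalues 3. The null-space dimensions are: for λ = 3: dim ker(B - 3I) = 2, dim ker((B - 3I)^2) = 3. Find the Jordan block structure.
λ = 3: successive nullity increments [2, 1] count blocks of size ≥ k; block sizes are [2, 1].

Jordan blocks: (3, 2), (3, 1)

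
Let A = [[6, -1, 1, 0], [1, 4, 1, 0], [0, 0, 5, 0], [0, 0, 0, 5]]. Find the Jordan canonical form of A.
The characteristic polynomial is det(xI - A) = (x - 5)^4, so the eigenvalues are 5 (algebraic multiplicity 4).

For λ = 5: rank(A - 5I) = 1, rank((A - 5I)^2) = 0. The eigenspace has dimension 4 - 1 = 3, so there are 3 Jordan blocks; the rank sequence gives block sizes [2, 1, 1].

Assembling the blocks gives the Jordan form J above.

J = [[5, 1, 0, 0], [0, 5, 0, 0], [0, 0, 5, 0], [0, 0, 0, 5]]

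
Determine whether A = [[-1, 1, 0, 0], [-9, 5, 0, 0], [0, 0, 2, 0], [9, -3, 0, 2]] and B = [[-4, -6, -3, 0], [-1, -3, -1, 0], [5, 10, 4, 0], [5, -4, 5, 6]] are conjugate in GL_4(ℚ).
No.

trace(A) = 8 but trace(B) = 3. The trace is a similarity invariant, so A and B are not similar.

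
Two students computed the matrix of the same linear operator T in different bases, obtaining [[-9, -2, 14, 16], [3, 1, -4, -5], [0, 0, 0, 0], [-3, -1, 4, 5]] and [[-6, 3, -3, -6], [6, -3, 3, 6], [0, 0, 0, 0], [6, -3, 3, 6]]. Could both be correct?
No.

Both have characteristic polynomial x^3(x + 3), but the minimal polynomial of A is x^2(x + 3) while the minimal polynomial of B is x(x + 3). The minimal polynomial is a similarity invariant, so A and B are not similar.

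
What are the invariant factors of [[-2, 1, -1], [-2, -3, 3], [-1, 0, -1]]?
(x + 2)^3

The Jordan structure of A has elementary divisors (x + 2)^3. Arranging the block sizes at each eigenvalue in decreasing order and taking row products gives the invariant factors.

Invariant factors (smallest first, each dividing the next): (x + 2)^3.

Check: the last factor (x + 2)^3 is the minimal polynomial, and the product (x + 2)^3 is the characteristic polynomial.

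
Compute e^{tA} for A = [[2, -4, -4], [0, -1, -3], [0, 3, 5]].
A has Jordan form J = [[2, 1, 0], [0, 2, 0], [0, 0, 2]] with A = PJP^{-1}, so e^{tA} = P e^{tJ} P^{-1}.

For a Jordan block J_k(λ), e^{tJ_k(λ)} = e^{λt} · (I + tN + t^2 N^2/2! + ... + t^{k-1} N^{k-1}/(k-1)!) where N is the nilpotent superdiagonal part.

Assembling the blocks and conjugating back gives the entries of e^{tA} as shown above.

e^{tA} = [[e^{2*t}, -4*t*e^{2*t}, -4*t*e^{2*t}], [0, (1 - 3*t)*e^{2*t}, -3*t*e^{2*t}], [0, 3*t*e^{2*t}, (3*t + 1)*e^{2*t}]]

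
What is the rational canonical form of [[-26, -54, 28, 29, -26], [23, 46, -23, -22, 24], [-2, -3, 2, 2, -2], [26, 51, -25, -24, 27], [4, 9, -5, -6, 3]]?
R = [[0, 0, 0, 0, 30], [1, 0, 0, 0, 23], [0, 1, 0, 0, -2], [0, 0, 1, 0, 3], [0, 0, 0, 1, 1]]

The invariant factors of A (the non-unit diagonal entries of the Smith normal form of xI - A over ℚ[x]) are (x - 3)(x + 2)(x^3 + 3x + 5), each dividing the next. The characteristic polynomial is their product, (x - 3)(x + 2)(x^3 + 3x + 5).

The rational canonical form is the block-diagonal matrix of companion matrices C(f_i):
R = [[0, 0, 0, 0, 30], [1, 0, 0, 0, 23], [0, 1, 0, 0, -2], [0, 0, 1, 0, 3], [0, 0, 0, 1, 1]].

Note the characteristic polynomial does not split into linear factors over ℚ, so A has no Jordan form over ℚ; the rational canonical form exists over any field.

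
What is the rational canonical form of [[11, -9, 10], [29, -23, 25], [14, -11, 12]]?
R = [[0, 0, 1], [1, 0, 1], [0, 1, 0]]

The invariant factors of A (the non-unit diagonal entries of the Smith normal form of xI - A over ℚ[x]) are x^3 - x - 1, each dividing the next. The characteristic polynomial is their product, x^3 - x - 1.

The rational canonical form is the block-diagonal matrix of companion matrices C(f_i):
R = [[0, 0, 1], [1, 0, 1], [0, 1, 0]].

Note the characteristic polynomial does not split into linear factors over ℚ, so A has no Jordan form over ℚ; the rational canonical form exists over any field.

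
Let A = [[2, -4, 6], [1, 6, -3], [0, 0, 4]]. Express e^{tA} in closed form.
A has Jordan form J = [[4, 1, 0], [0, 4, 0], [0, 0, 4]] with A = PJP^{-1}, so e^{tA} = P e^{tJ} P^{-1}.

For a Jordan block J_k(λ), e^{tJ_k(λ)} = e^{λt} · (I + tN + t^2 N^2/2! + ... + t^{k-1} N^{k-1}/(k-1)!) where N is the nilpotent superdiagonal part.

Assembling the blocks and conjugating back gives the entries of e^{tA} as shown above.

e^{tA} = [[(1 - 2*t)*e^{4*t}, -4*t*e^{4*t}, 6*t*e^{4*t}], [t*e^{4*t}, (2*t + 1)*e^{4*t}, -3*t*e^{4*t}], [0, 0, e^{4*t}]]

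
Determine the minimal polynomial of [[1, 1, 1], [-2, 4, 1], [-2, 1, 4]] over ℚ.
The characteristic polynomial factors as (x - 3)^3. The minimal polynomial is ∏(x - λ)^{k_λ} where k_λ is the size of the largest Jordan block at λ.

For λ = 3: rank(A - 3I) = 1, and the largest Jordan block has size 2 (the smallest k with rank((A - 3I)^k) = rank((A - 3I)^(k+1))).

So m_A(x) = (x - 3)^2.

m_A(x) = (x - 3)^2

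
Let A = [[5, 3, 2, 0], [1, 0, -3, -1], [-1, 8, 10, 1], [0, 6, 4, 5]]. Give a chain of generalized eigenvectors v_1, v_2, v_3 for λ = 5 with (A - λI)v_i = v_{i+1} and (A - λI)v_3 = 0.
We seek v_1 ∈ ker((A - 5I)^3) \ ker((A - 5I)^2), then set v_{i+1} = (A - 5I) v_i.

One such chain is v_1 = [[0, 0, 0, -1]]^T, v_2 = [[0, 1, -1, 0]]^T, v_3 = [[1, -2, 3, 2]]^T. Check: (A - 5I) v_3 = [[0, 0, 0, 0]]^T = 0.

v_1 = [[0, 0, 0, -1]]^T, v_2 = [[0, 1, -1, 0]]^T, v_3 = [[1, -2, 3, 2]]^T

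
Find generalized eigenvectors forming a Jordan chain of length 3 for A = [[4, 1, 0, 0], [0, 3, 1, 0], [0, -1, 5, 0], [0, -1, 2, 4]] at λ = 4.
v_1 = [[-1, 0, 1, 0]]^T, v_2 = [[0, 1, 1, 2]]^T, v_3 = [[1, 0, 0, 1]]^T

We seek v_1 ∈ ker((A - 4I)^3) \ ker((A - 4I)^2), then set v_{i+1} = (A - 4I) v_i.

One such chain is v_1 = [[-1, 0, 1, 0]]^T, v_2 = [[0, 1, 1, 2]]^T, v_3 = [[1, 0, 0, 1]]^T. Check: (A - 4I) v_3 = [[0, 0, 0, 0]]^T = 0.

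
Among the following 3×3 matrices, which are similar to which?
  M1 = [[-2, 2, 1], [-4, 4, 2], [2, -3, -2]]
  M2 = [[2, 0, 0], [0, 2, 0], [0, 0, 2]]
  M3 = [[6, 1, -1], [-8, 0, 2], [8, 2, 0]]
Characteristic polynomials: χ_{M1} = x^3, χ_{M2} = (x - 2)^3, χ_{M3} = (x - 2)^3.

{M1}: invariant factors x^3.

{M2}: invariant factors x - 2, x - 2, x - 2.

{M3}: invariant factors x - 2, (x - 2)^2.

Matrices are similar if and only if their invariant-factor lists agree; the partition into similarity classes is {M1}, {M2}, {M3}.

3 classes: {M1}, {M2}, {M3}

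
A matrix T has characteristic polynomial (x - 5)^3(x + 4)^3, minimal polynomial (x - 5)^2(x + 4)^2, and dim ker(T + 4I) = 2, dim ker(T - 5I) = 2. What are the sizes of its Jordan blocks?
Jordan blocks: (-4, 2), (-4, 1), (5, 2), (5, 1)

λ = -4: algebraic multiplicity 3 (exponent in χ_T), largest block size 2 (exponent in m_T), 2 blocks (geometric multiplicity). These force block sizes [2, 1].
λ = 5: algebraic multiplicity 3 (exponent in χ_T), largest block size 2 (exponent in m_T), 2 blocks (geometric multiplicity). These force block sizes [2, 1].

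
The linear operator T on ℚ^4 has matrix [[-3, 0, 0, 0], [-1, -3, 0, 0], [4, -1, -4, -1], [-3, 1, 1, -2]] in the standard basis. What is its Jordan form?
J = [[-3, 1, 0, 0], [0, -3, 0, 0], [0, 0, -3, 1], [0, 0, 0, -3]]

The characteristic polynomial is det(xI - A) = (x + 3)^4, so the eigenvalues are -3 (algebraic multiplicity 4).

For λ = -3: rank(A + 3I) = 2, rank((A + 3I)^2) = 0. The eigenspace has dimension 4 - 2 = 2, so there are 2 Jordan blocks; the rank sequence gives block sizes [2, 2].

Assembling the blocks gives the Jordan form J above.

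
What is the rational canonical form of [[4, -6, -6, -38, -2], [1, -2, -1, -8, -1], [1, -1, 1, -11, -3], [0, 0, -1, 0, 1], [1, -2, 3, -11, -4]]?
R = [[0, 0, 0, 0, 0], [1, 0, 0, 0, -2], [0, 1, 0, 0, -4], [0, 0, 1, 0, -2], [0, 0, 0, 1, -1]]

The invariant factors of A (the non-unit diagonal entries of the Smith normal form of xI - A over ℚ[x]) are x(x + 1)(x^3 + 2x + 2), each dividing the next. The characteristic polynomial is their product, x(x + 1)(x^3 + 2x + 2).

The rational canonical form is the block-diagonal matrix of companion matrices C(f_i):
R = [[0, 0, 0, 0, 0], [1, 0, 0, 0, -2], [0, 1, 0, 0, -4], [0, 0, 1, 0, -2], [0, 0, 0, 1, -1]].

Note the characteristic polynomial does not split into linear factors over ℚ, so A has no Jordan form over ℚ; the rational canonical form exists over any field.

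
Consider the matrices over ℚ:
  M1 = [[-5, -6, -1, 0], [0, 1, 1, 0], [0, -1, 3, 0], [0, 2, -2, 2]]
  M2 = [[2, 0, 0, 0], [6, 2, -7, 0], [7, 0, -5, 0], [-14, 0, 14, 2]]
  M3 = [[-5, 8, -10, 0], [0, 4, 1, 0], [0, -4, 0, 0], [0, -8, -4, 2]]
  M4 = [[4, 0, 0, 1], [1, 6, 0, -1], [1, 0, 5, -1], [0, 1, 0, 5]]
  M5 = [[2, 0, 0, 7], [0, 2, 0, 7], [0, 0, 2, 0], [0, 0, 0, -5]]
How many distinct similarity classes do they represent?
Characteristic polynomials: χ_{M1} = (x - 2)^3(x + 5), χ_{M2} = (x - 2)^3(x + 5), χ_{M3} = (x - 2)^3(x + 5), χ_{M4} = (x - 5)^4, χ_{M5} = (x - 2)^3(x + 5).

{M1, M2, M3}: invariant factors x - 2, (x - 2)^2(x + 5).

{M4}: invariant factors x - 5, (x - 5)^3.

{M5}: invariant factors x - 2, x - 2, (x - 2)(x + 5).

Matrices are similar if and only if their invariant-factor lists agree; the partition into similarity classes is {M1, M2, M3}, {M4}, {M5}.

3 classes: {M1, M2, M3}, {M4}, {M5}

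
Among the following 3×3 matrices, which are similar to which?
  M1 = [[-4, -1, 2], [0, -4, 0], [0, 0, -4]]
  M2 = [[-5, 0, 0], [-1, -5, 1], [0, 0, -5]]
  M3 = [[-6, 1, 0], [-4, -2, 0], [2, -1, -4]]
2 classes: {M1, M3}, {M2}

Characteristic polynomials: χ_{M1} = (x + 4)^3, χ_{M2} = (x + 5)^3, χ_{M3} = (x + 4)^3.

{M1, M3}: invariant factors x + 4, (x + 4)^2.

{M2}: invariant factors x + 5, (x + 5)^2.

Matrices are similar if and only if their invariant-factor lists agree; the partition into similarity classes is {M1, M3}, {M2}.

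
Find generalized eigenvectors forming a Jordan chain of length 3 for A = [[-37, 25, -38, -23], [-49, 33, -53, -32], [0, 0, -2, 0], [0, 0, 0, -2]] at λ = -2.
We seek v_1 ∈ ker((A + 2I)^3) \ ker((A + 2I)^2), then set v_{i+1} = (A + 2I) v_i.

One such chain is v_1 = [[2, 5, 2, -1]]^T, v_2 = [[2, 3, 0, 0]]^T, v_3 = [[5, 7, 0, 0]]^T. Check: (A + 2I) v_3 = [[0, 0, 0, 0]]^T = 0.

v_1 = [[2, 5, 2, -1]]^T, v_2 = [[2, 3, 0, 0]]^T, v_3 = [[5, 7, 0, 0]]^T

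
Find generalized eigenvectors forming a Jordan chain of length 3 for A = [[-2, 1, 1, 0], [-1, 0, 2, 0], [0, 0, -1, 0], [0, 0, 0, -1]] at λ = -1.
v_1 = [[0, 0, 1, 0]]^T, v_2 = [[1, 2, 0, 0]]^T, v_3 = [[1, 1, 0, 0]]^T

We seek v_1 ∈ ker((A + I)^3) \ ker((A + I)^2), then set v_{i+1} = (A + I) v_i.

One such chain is v_1 = [[0, 0, 1, 0]]^T, v_2 = [[1, 2, 0, 0]]^T, v_3 = [[1, 1, 0, 0]]^T. Check: (A + I) v_3 = [[0, 0, 0, 0]]^T = 0.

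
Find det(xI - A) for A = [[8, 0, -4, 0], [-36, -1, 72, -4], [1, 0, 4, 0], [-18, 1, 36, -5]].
χ_A(x) = (x - 6)^2(x + 3)^2

xI - A = [[x - 8, 0, 4, 0], [36, x + 1, -72, 4], [-1, 0, x - 4, 0], [18, -1, -36, x + 5]].

Expanding det(xI - A) along the first row:
det(xI - A) = + (x - 8)·det([[x + 1, -72, 4], [0, x - 4, 0], [-1, -36, x + 5]]) - (0)·det([[36, -72, 4], [-1, x - 4, 0], [18, -36, x + 5]]) + (4)·det([[36, x + 1, 4], [-1, 0, 0], [18, -1, x + 5]]) - (0)·det([[36, x + 1, -72], [-1, 0, x - 4], [18, -1, -36]]).

Evaluating gives χ_A(x) = x^4 - 6x^3 - 27x^2 + 108x + 324 = (x - 6)^2(x + 3)^2.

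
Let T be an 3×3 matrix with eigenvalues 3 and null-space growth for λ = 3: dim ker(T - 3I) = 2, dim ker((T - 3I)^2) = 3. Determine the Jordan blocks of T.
λ = 3: successive nullity increments [2, 1] count blocks of size ≥ k; block sizes are [2, 1].

Jordan blocks: (3, 2), (3, 1)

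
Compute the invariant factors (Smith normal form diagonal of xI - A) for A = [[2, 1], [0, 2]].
(x - 2)^2

The Jordan structure of A has elementary divisors (x - 2)^2. Arranging the block sizes at each eigenvalue in decreasing order and taking row products gives the invariant factors.

Invariant factors (smallest first, each dividing the next): (x - 2)^2.

Check: the last factor (x - 2)^2 is the minimal polynomial, and the product (x - 2)^2 is the characteristic polynomial.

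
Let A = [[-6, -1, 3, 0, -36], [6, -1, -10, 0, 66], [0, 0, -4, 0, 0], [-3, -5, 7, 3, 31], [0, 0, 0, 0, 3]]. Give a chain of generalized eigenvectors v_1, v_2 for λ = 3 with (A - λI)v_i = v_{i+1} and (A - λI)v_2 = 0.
v_1 = [[-5, 9, 0, 5, 1]]^T, v_2 = [[0, 0, 0, 1, 0]]^T

We seek v_1 ∈ ker((A - 3I)^2) \ ker(A - 3I), then set v_{i+1} = (A - 3I) v_i.

One such chain is v_1 = [[-5, 9, 0, 5, 1]]^T, v_2 = [[0, 0, 0, 1, 0]]^T. Check: (A - 3I) v_2 = [[0, 0, 0, 0, 0]]^T = 0.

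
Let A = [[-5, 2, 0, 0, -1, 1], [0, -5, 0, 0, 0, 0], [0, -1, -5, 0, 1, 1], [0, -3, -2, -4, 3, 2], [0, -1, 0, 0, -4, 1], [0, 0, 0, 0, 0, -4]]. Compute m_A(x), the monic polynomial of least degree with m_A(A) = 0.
m_A(x) = (x + 4)^3(x + 5)^2

The characteristic polynomial factors as (x + 4)^3(x + 5)^3. The minimal polynomial is ∏(x - λ)^{k_λ} where k_λ is the size of the largest Jordan block at λ.

For λ = -5: rank(A + 5I) = 4, and the largest Jordan block has size 2 (the smallest k with rank((A + 5I)^k) = rank((A + 5I)^(k+1))).
For λ = -4: rank(A + 4I) = 5, and the largest Jordan block has size 3 (the smallest k with rank((A + 4I)^k) = rank((A + 4I)^(k+1))).

So m_A(x) = (x + 4)^3(x + 5)^2.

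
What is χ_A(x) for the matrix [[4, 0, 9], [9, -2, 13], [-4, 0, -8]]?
χ_A(x) = (x + 2)^3

xI - A = [[x - 4, 0, -9], [-9, x + 2, -13], [4, 0, x + 8]].

Expanding det(xI - A) along the first row:
det(xI - A) = + (x - 4)·det([[x + 2, -13], [0, x + 8]]) - (0)·det([[-9, -13], [4, x + 8]]) + (-9)·det([[-9, x + 2], [4, 0]]).

Evaluating gives χ_A(x) = x^3 + 6x^2 + 12x + 8 = (x + 2)^3.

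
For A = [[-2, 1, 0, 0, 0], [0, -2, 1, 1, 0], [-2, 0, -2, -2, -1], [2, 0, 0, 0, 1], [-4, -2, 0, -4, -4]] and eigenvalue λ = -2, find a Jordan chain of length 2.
We seek v_1 ∈ ker((A + 2I)^2) \ ker(A + 2I), then set v_{i+1} = (A + 2I) v_i.

One such chain is v_1 = [[0, 0, -1, 1, -1]]^T, v_2 = [[0, 0, -1, 1, -2]]^T. Check: (A + 2I) v_2 = [[0, 0, 0, 0, 0]]^T = 0.

v_1 = [[0, 0, -1, 1, -1]]^T, v_2 = [[0, 0, -1, 1, -2]]^T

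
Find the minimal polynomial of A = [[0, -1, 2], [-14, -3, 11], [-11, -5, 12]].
The characteristic polynomial factors as (x - 3)^3. The minimal polynomial is ∏(x - λ)^{k_λ} where k_λ is the size of the largest Jordan block at λ.

For λ = 3: rank(A - 3I) = 2, and the largest Jordan block has size 3 (the smallest k with rank((A - 3I)^k) = rank((A - 3I)^(k+1))).

So m_A(x) = (x - 3)^3.

m_A(x) = (x - 3)^3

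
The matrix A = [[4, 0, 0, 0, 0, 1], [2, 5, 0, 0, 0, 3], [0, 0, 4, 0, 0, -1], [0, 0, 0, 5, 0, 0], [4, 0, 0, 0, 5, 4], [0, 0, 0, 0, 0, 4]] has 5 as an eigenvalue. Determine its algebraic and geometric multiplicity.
algebraic multiplicity 3, geometric multiplicity 3

The characteristic polynomial is (x - 5)^3(x - 4)^3, so the factor x - 5 appears with exponent 3: the algebraic multiplicity is 3.

rank(A - 5I) = 3, so the eigenspace has dimension 6 - 3 = 3: the geometric multiplicity is 3.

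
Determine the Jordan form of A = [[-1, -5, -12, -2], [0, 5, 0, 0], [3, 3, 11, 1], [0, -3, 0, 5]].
The characteristic polynomial is det(xI - A) = (x - 5)^4, so the eigenvalues are 5 (algebraic multiplicity 4).

For λ = 5: rank(A - 5I) = 2, rank((A - 5I)^2) = 0. The eigenspace has dimension 4 - 2 = 2, so there are 2 Jordan blocks; the rank sequence gives block sizes [2, 2].

Assembling the blocks gives the Jordan form J above.

J = [[5, 1, 0, 0], [0, 5, 0, 0], [0, 0, 5, 1], [0, 0, 0, 5]]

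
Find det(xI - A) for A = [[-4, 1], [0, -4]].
xI - A = [[x + 4, -1], [0, x + 4]].

Expanding det(xI - A) along the first row:
det(xI - A) = + (x + 4)·det([[x + 4]]) - (-1)·det([[0]]).

Evaluating gives χ_A(x) = x^2 + 8x + 16 = (x + 4)^2.

χ_A(x) = (x + 4)^2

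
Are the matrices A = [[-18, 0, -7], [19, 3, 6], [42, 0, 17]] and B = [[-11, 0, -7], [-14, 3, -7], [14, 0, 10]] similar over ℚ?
Both have characteristic polynomial (x - 3)^2(x + 4), but the minimal polynomial of A is (x - 3)^2(x + 4) while the minimal polynomial of B is (x - 3)(x + 4). The minimal polynomial is a similarity invariant, so A and B are not similar.

No.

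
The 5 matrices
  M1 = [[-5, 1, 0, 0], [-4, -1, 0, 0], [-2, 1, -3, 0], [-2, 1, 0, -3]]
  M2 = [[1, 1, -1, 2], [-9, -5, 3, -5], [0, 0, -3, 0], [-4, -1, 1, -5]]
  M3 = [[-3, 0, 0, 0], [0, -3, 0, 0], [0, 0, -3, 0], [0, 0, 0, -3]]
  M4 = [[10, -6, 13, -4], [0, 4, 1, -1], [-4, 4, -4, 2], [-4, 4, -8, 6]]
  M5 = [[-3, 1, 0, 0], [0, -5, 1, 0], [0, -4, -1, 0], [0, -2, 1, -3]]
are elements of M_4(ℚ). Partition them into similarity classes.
Characteristic polynomials: χ_{M1} = (x + 3)^4, χ_{M2} = (x + 3)^4, χ_{M3} = (x + 3)^4, χ_{M4} = (x - 4)^4, χ_{M5} = (x + 3)^4.

{M1}: invariant factors x + 3, x + 3, (x + 3)^2.

{M2, M5}: invariant factors x + 3, (x + 3)^3.

{M3}: invariant factors x + 3, x + 3, x + 3, x + 3.

{M4}: invariant factors (x - 4)^2, (x - 4)^2.

Matrices are similar if and only if their invariant-factor lists agree; the partition into similarity classes is {M1}, {M2, M5}, {M3}, {M4}.

4 classes: {M1}, {M2, M5}, {M3}, {M4}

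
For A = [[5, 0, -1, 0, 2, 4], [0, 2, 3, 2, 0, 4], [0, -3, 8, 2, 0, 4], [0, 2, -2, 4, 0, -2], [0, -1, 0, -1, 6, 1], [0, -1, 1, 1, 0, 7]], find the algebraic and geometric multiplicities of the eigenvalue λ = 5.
The characteristic polynomial is (x - 6)^2(x - 5)^4, so the factor x - 5 appears with exponent 4: the algebraic multiplicity is 4.

rank(A - 5I) = 4, so the eigenspace has dimension 6 - 4 = 2: the geometric multiplicity is 2.

Since 2 < 4, A is not diagonalizable.

algebraic multiplicity 4, geometric multiplicity 2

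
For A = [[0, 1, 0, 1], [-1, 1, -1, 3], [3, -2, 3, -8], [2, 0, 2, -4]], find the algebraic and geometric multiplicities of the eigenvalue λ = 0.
The characteristic polynomial is x^4, so the factor x appears with exponent 4: the algebraic multiplicity is 4.

rank(A) = 2, so the eigenspace has dimension 4 - 2 = 2: the geometric multiplicity is 2.

Since 2 < 4, A is not diagonalizable.

algebraic multiplicity 4, geometric multiplicity 2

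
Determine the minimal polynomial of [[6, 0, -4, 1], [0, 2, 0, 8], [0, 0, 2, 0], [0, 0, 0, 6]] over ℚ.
m_A(x) = (x - 6)^2(x - 2)

The characteristic polynomial factors as (x - 6)^2(x - 2)^2. The minimal polynomial is ∏(x - λ)^{k_λ} where k_λ is the size of the largest Jordan block at λ.

For λ = 2: rank(A - 2I) = 2, and the largest Jordan block has size 1 (the smallest k with rank((A - 2I)^k) = rank((A - 2I)^(k+1))).
For λ = 6: rank(A - 6I) = 3, and the largest Jordan block has size 2 (the smallest k with rank((A - 6I)^k) = rank((A - 6I)^(k+1))).

So m_A(x) = (x - 6)^2(x - 2).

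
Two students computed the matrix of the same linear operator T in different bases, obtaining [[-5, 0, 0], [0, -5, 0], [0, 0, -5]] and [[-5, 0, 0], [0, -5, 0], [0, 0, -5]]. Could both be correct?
Yes.

Two matrices over a field are similar if and only if they have the same invariant factors.

Both A and B have characteristic polynomial (x + 5)^3 and minimal polynomial x + 5. Computing further, both have invariant factors x + 5, x + 5, x + 5. Hence A and B are similar.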